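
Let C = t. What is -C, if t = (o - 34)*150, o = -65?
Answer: 14850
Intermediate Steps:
t = -14850 (t = (-65 - 34)*150 = -99*150 = -14850)
C = -14850
-C = -1*(-14850) = 14850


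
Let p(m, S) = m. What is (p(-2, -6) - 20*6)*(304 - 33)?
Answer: -33062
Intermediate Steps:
(p(-2, -6) - 20*6)*(304 - 33) = (-2 - 20*6)*(304 - 33) = (-2 - 120)*271 = -122*271 = -33062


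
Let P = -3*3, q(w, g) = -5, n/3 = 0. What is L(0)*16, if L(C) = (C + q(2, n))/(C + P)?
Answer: 80/9 ≈ 8.8889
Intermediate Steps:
n = 0 (n = 3*0 = 0)
P = -9
L(C) = (-5 + C)/(-9 + C) (L(C) = (C - 5)/(C - 9) = (-5 + C)/(-9 + C))
L(0)*16 = ((-5 + 0)/(-9 + 0))*16 = (-5/(-9))*16 = -⅑*(-5)*16 = (5/9)*16 = 80/9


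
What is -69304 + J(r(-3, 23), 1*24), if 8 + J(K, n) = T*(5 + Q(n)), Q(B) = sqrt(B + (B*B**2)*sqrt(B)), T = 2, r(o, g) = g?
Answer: -69302 + 4*sqrt(6 + 6912*sqrt(6)) ≈ -68781.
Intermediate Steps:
Q(B) = sqrt(B + B**(7/2)) (Q(B) = sqrt(B + B**3*sqrt(B)) = sqrt(B + B**(7/2)))
J(K, n) = 2 + 2*sqrt(n + n**(7/2)) (J(K, n) = -8 + 2*(5 + sqrt(n + n**(7/2))) = -8 + (10 + 2*sqrt(n + n**(7/2))) = 2 + 2*sqrt(n + n**(7/2)))
-69304 + J(r(-3, 23), 1*24) = -69304 + (2 + 2*sqrt(1*24 + (1*24)**(7/2))) = -69304 + (2 + 2*sqrt(24 + 24**(7/2))) = -69304 + (2 + 2*sqrt(24 + 27648*sqrt(6))) = -69302 + 2*sqrt(24 + 27648*sqrt(6))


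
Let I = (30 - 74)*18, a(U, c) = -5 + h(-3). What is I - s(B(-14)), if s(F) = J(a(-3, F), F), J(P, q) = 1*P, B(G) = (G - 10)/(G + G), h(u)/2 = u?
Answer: -781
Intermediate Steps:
h(u) = 2*u
a(U, c) = -11 (a(U, c) = -5 + 2*(-3) = -5 - 6 = -11)
B(G) = (-10 + G)/(2*G) (B(G) = (-10 + G)/((2*G)) = (-10 + G)*(1/(2*G)) = (-10 + G)/(2*G))
I = -792 (I = -44*18 = -792)
J(P, q) = P
s(F) = -11
I - s(B(-14)) = -792 - 1*(-11) = -792 + 11 = -781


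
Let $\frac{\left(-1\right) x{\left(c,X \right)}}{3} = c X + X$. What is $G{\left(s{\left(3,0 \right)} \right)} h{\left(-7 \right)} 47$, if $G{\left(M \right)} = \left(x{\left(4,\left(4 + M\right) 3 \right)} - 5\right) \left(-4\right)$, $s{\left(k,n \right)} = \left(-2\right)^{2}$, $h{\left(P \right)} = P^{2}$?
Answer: $3362380$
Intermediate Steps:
$s{\left(k,n \right)} = 4$
$x{\left(c,X \right)} = - 3 X - 3 X c$ ($x{\left(c,X \right)} = - 3 \left(c X + X\right) = - 3 \left(X c + X\right) = - 3 \left(X + X c\right) = - 3 X - 3 X c$)
$G{\left(M \right)} = 740 + 180 M$ ($G{\left(M \right)} = \left(- 3 \left(4 + M\right) 3 \left(1 + 4\right) - 5\right) \left(-4\right) = \left(\left(-3\right) \left(12 + 3 M\right) 5 - 5\right) \left(-4\right) = \left(\left(-180 - 45 M\right) - 5\right) \left(-4\right) = \left(-185 - 45 M\right) \left(-4\right) = 740 + 180 M$)
$G{\left(s{\left(3,0 \right)} \right)} h{\left(-7 \right)} 47 = \left(740 + 180 \cdot 4\right) \left(-7\right)^{2} \cdot 47 = \left(740 + 720\right) 49 \cdot 47 = 1460 \cdot 49 \cdot 47 = 71540 \cdot 47 = 3362380$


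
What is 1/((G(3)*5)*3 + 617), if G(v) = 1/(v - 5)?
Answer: 2/1219 ≈ 0.0016407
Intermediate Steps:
G(v) = 1/(-5 + v)
1/((G(3)*5)*3 + 617) = 1/((5/(-5 + 3))*3 + 617) = 1/((5/(-2))*3 + 617) = 1/(-1/2*5*3 + 617) = 1/(-5/2*3 + 617) = 1/(-15/2 + 617) = 1/(1219/2) = 2/1219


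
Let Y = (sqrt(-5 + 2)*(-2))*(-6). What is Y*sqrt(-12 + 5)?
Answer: -12*sqrt(21) ≈ -54.991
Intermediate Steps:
Y = 12*I*sqrt(3) (Y = (sqrt(-3)*(-2))*(-6) = ((I*sqrt(3))*(-2))*(-6) = -2*I*sqrt(3)*(-6) = 12*I*sqrt(3) ≈ 20.785*I)
Y*sqrt(-12 + 5) = (12*I*sqrt(3))*sqrt(-12 + 5) = (12*I*sqrt(3))*sqrt(-7) = (12*I*sqrt(3))*(I*sqrt(7)) = -12*sqrt(21)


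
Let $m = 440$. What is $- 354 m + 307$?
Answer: $-155453$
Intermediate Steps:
$- 354 m + 307 = \left(-354\right) 440 + 307 = -155760 + 307 = -155453$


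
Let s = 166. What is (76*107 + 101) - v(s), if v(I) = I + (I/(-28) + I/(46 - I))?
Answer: 3391211/420 ≈ 8074.3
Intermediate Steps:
v(I) = 27*I/28 + I/(46 - I) (v(I) = I + (I*(-1/28) + I/(46 - I)) = I + (-I/28 + I/(46 - I)) = 27*I/28 + I/(46 - I))
(76*107 + 101) - v(s) = (76*107 + 101) - 166*(-1270 + 27*166)/(28*(-46 + 166)) = (8132 + 101) - 166*(-1270 + 4482)/(28*120) = 8233 - 166*3212/(28*120) = 8233 - 1*66649/420 = 8233 - 66649/420 = 3391211/420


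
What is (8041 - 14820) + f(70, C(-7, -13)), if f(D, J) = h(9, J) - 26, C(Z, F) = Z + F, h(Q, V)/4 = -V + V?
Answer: -6805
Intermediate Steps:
h(Q, V) = 0 (h(Q, V) = 4*(-V + V) = 4*0 = 0)
C(Z, F) = F + Z
f(D, J) = -26 (f(D, J) = 0 - 26 = -26)
(8041 - 14820) + f(70, C(-7, -13)) = (8041 - 14820) - 26 = -6779 - 26 = -6805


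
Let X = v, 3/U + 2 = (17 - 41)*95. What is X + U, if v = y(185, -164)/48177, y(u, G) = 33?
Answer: -23075/36646638 ≈ -0.00062966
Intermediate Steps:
U = -3/2282 (U = 3/(-2 + (17 - 41)*95) = 3/(-2 - 24*95) = 3/(-2 - 2280) = 3/(-2282) = 3*(-1/2282) = -3/2282 ≈ -0.0013146)
v = 11/16059 (v = 33/48177 = 33*(1/48177) = 11/16059 ≈ 0.00068497)
X = 11/16059 ≈ 0.00068497
X + U = 11/16059 - 3/2282 = -23075/36646638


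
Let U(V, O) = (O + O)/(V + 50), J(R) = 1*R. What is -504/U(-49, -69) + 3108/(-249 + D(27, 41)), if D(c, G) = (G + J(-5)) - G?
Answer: -25074/2921 ≈ -8.5840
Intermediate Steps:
J(R) = R
U(V, O) = 2*O/(50 + V) (U(V, O) = (2*O)/(50 + V) = 2*O/(50 + V))
D(c, G) = -5 (D(c, G) = (G - 5) - G = (-5 + G) - G = -5)
-504/U(-49, -69) + 3108/(-249 + D(27, 41)) = -504/(2*(-69)/(50 - 49)) + 3108/(-249 - 5) = -504/(2*(-69)/1) + 3108/(-254) = -504/(2*(-69)*1) + 3108*(-1/254) = -504/(-138) - 1554/127 = -504*(-1/138) - 1554/127 = 84/23 - 1554/127 = -25074/2921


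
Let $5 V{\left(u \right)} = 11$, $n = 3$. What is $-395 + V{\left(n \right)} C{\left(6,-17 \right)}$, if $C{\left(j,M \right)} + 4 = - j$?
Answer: $-417$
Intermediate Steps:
$C{\left(j,M \right)} = -4 - j$
$V{\left(u \right)} = \frac{11}{5}$ ($V{\left(u \right)} = \frac{1}{5} \cdot 11 = \frac{11}{5}$)
$-395 + V{\left(n \right)} C{\left(6,-17 \right)} = -395 + \frac{11 \left(-4 - 6\right)}{5} = -395 + \frac{11}{5} \left(-10\right) = -395 - 22 = -417$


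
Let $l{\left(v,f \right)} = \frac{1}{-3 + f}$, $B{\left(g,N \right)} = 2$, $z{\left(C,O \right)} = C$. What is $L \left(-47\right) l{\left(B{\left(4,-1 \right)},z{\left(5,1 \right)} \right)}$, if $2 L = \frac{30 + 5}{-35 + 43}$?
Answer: $- \frac{1645}{32} \approx -51.406$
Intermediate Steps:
$L = \frac{35}{16}$ ($L = \frac{\left(30 + 5\right) \frac{1}{-35 + 43}}{2} = \frac{35 \cdot \frac{1}{8}}{2} = \frac{1}{2} \cdot \frac{35}{8} = \frac{35}{16} \approx 2.1875$)
$L \left(-47\right) l{\left(B{\left(4,-1 \right)},z{\left(5,1 \right)} \right)} = \frac{\frac{35}{16} \left(-47\right)}{-3 + 5} = - \frac{1645}{16 \cdot 2} = \left(- \frac{1645}{16}\right) \frac{1}{2} = - \frac{1645}{32}$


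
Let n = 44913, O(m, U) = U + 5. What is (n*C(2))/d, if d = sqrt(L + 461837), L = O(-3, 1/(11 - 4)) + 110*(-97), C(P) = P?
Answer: 29942*sqrt(22107435)/1052735 ≈ 133.73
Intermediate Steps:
O(m, U) = 5 + U
L = -74654/7 (L = (5 + 1/(11 - 4)) + 110*(-97) = (5 + 1/7) - 10670 = 36/7 - 10670 = -74654/7 ≈ -10665.)
d = sqrt(22107435)/7 (d = sqrt(-74654/7 + 461837) = sqrt(3158205/7) = sqrt(22107435)/7 ≈ 671.69)
(n*C(2))/d = (44913*2)/((sqrt(22107435)/7)) = 89826*(sqrt(22107435)/3158205) = 29942*sqrt(22107435)/1052735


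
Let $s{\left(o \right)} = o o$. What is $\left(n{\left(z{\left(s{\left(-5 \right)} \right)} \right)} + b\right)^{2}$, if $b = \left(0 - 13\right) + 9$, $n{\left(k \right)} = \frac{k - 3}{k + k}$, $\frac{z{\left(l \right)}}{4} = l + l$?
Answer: $\frac{1968409}{160000} \approx 12.303$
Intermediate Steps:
$s{\left(o \right)} = o^{2}$
$z{\left(l \right)} = 8 l$ ($z{\left(l \right)} = 4 \left(l + l\right) = 4 \cdot 2 l = 8 l$)
$n{\left(k \right)} = \frac{-3 + k}{2 k}$
$b = -4$ ($b = -13 + 9 = -4$)
$\left(n{\left(z{\left(s{\left(-5 \right)} \right)} \right)} + b\right)^{2} = \left(\frac{-3 + 8 \left(-5\right)^{2}}{2 \cdot 8 \left(-5\right)^{2}} - 4\right)^{2} = \left(\frac{-3 + 8 \cdot 25}{2 \cdot 8 \cdot 25} - 4\right)^{2} = \left(\frac{-3 + 200}{2 \cdot 200} - 4\right)^{2} = \left(\frac{1}{2} \cdot \frac{1}{200} \cdot 197 - 4\right)^{2} = \left(\frac{197}{400} - 4\right)^{2} = \left(- \frac{1403}{400}\right)^{2} = \frac{1968409}{160000}$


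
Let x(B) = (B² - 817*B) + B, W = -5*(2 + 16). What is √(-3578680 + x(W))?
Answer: 2*I*√874285 ≈ 1870.1*I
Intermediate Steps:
W = -90 (W = -5*18 = -90)
x(B) = B² - 816*B
√(-3578680 + x(W)) = √(-3578680 - 90*(-816 - 90)) = √(-3578680 - 90*(-906)) = √(-3578680 + 81540) = √(-3497140) = 2*I*√874285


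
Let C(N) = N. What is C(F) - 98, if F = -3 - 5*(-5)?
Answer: -76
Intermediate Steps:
F = 22 (F = -3 + 25 = 22)
C(F) - 98 = 22 - 98 = -76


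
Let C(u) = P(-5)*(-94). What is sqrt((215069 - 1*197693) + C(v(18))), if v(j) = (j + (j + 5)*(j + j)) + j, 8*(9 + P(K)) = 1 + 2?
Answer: 3*sqrt(8083)/2 ≈ 134.86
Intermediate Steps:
P(K) = -69/8 (P(K) = -9 + (1 + 2)/8 = -9 + (1/8)*3 = -9 + 3/8 = -69/8)
v(j) = 2*j + 2*j*(5 + j) (v(j) = (j + (5 + j)*(2*j)) + j = (j + 2*j*(5 + j)) + j = 2*j + 2*j*(5 + j))
C(u) = 3243/4 (C(u) = -69/8*(-94) = 3243/4)
sqrt((215069 - 1*197693) + C(v(18))) = sqrt((215069 - 1*197693) + 3243/4) = sqrt((215069 - 197693) + 3243/4) = sqrt(17376 + 3243/4) = sqrt(72747/4) = 3*sqrt(8083)/2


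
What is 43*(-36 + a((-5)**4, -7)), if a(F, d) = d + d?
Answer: -2150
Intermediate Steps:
a(F, d) = 2*d
43*(-36 + a((-5)**4, -7)) = 43*(-36 + 2*(-7)) = 43*(-36 - 14) = 43*(-50) = -2150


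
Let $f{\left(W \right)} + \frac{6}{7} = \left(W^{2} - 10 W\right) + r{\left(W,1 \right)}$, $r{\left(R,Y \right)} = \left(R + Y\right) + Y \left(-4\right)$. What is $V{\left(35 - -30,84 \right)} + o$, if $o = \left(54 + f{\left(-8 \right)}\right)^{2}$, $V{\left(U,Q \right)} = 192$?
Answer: $\frac{1707217}{49} \approx 34841.0$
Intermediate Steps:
$r{\left(R,Y \right)} = R - 3 Y$ ($r{\left(R,Y \right)} = \left(R + Y\right) - 4 Y = R - 3 Y$)
$f{\left(W \right)} = - \frac{27}{7} + W^{2} - 9 W$ ($f{\left(W \right)} = - \frac{6}{7} + \left(\left(W^{2} - 10 W\right) + \left(W - 3\right)\right) = - \frac{6}{7} + \left(\left(W^{2} - 10 W\right) + \left(-3 + W\right)\right) = - \frac{6}{7} - \left(3 - W^{2} + 9 W\right) = - \frac{27}{7} + W^{2} - 9 W$)
$o = \frac{1697809}{49}$ ($o = \left(54 - \left(- \frac{477}{7} - 64\right)\right)^{2} = \left(54 + \left(- \frac{27}{7} + 64 + 72\right)\right)^{2} = \left(54 + \frac{925}{7}\right)^{2} = \left(\frac{1303}{7}\right)^{2} = \frac{1697809}{49} \approx 34649.0$)
$V{\left(35 - -30,84 \right)} + o = 192 + \frac{1697809}{49} = \frac{1707217}{49}$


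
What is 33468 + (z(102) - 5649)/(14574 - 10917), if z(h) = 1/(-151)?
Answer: 18480410876/552207 ≈ 33466.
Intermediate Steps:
z(h) = -1/151
33468 + (z(102) - 5649)/(14574 - 10917) = 33468 + (-1/151 - 5649)/(14574 - 10917) = 33468 - 853000/151/3657 = 33468 - 853000/151*1/3657 = 33468 - 853000/552207 = 18480410876/552207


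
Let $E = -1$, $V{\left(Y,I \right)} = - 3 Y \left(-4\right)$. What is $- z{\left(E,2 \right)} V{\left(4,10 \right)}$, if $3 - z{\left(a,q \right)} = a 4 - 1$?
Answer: $-384$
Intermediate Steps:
$V{\left(Y,I \right)} = 12 Y$
$z{\left(a,q \right)} = 4 - 4 a$ ($z{\left(a,q \right)} = 3 - \left(a 4 - 1\right) = 3 - \left(4 a - 1\right) = 3 - \left(-1 + 4 a\right) = 4 - 4 a$)
$- z{\left(E,2 \right)} V{\left(4,10 \right)} = - \left(4 - -4\right) 12 \cdot 4 = - \left(4 + 4\right) 48 = - 8 \cdot 48 = \left(-1\right) 384 = -384$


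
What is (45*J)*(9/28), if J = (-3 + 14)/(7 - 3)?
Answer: 4455/112 ≈ 39.777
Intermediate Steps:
J = 11/4 ≈ 2.7500
(45*J)*(9/28) = (45*(11/4))*(9/28) = 495*(9*(1/28))/4 = (495/4)*(9/28) = 4455/112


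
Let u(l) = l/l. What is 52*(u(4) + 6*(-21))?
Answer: -6500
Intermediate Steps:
u(l) = 1
52*(u(4) + 6*(-21)) = 52*(1 + 6*(-21)) = 52*(1 - 126) = 52*(-125) = -6500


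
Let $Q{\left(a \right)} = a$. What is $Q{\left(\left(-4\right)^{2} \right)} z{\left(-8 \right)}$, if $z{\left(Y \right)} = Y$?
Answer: $-128$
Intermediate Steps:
$Q{\left(\left(-4\right)^{2} \right)} z{\left(-8 \right)} = \left(-4\right)^{2} \left(-8\right) = 16 \left(-8\right) = -128$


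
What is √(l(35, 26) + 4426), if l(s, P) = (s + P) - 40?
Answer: √4447 ≈ 66.686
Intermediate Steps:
l(s, P) = -40 + P + s (l(s, P) = (P + s) - 40 = -40 + P + s)
√(l(35, 26) + 4426) = √((-40 + 26 + 35) + 4426) = √(21 + 4426) = √4447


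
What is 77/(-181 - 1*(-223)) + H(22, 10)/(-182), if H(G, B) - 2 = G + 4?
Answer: 131/78 ≈ 1.6795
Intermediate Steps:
H(G, B) = 6 + G (H(G, B) = 2 + (G + 4) = 2 + (4 + G) = 6 + G)
77/(-181 - 1*(-223)) + H(22, 10)/(-182) = 77/(-181 - 1*(-223)) + (6 + 22)/(-182) = 77/(-181 + 223) + 28*(-1/182) = 77/42 - 2/13 = 77*(1/42) - 2/13 = 11/6 - 2/13 = 131/78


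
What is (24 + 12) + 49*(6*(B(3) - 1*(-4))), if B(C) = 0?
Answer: 1212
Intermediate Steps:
(24 + 12) + 49*(6*(B(3) - 1*(-4))) = (24 + 12) + 49*(6*(0 - 1*(-4))) = 36 + 49*(6*(0 + 4)) = 36 + 49*(6*4) = 36 + 49*24 = 36 + 1176 = 1212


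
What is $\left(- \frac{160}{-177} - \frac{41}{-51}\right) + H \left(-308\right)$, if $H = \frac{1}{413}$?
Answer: $\frac{965}{1003} \approx 0.96211$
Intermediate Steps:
$H = \frac{1}{413} \approx 0.0024213$
$\left(- \frac{160}{-177} - \frac{41}{-51}\right) + H \left(-308\right) = \left(- \frac{160}{-177} - \frac{41}{-51}\right) + \frac{1}{413} \left(-308\right) = \left(\left(-160\right) \left(- \frac{1}{177}\right) - - \frac{41}{51}\right) - \frac{44}{59} = \left(\frac{160}{177} + \frac{41}{51}\right) - \frac{44}{59} = \frac{1713}{1003} - \frac{44}{59} = \frac{965}{1003}$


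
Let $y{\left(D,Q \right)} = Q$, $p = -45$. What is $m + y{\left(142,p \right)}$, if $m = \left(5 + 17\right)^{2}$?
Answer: $439$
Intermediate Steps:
$m = 484$ ($m = 22^{2} = 484$)
$m + y{\left(142,p \right)} = 484 - 45 = 439$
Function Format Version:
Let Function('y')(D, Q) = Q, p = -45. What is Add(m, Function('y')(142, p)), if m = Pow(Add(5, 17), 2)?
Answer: 439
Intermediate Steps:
m = 484 (m = Pow(22, 2) = 484)
Add(m, Function('y')(142, p)) = Add(484, -45) = 439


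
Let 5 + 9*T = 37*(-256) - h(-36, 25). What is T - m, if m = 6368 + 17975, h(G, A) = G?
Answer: -25392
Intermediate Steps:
T = -1049 (T = -5/9 + (37*(-256) - 1*(-36))/9 = -5/9 + (-9472 + 36)/9 = -5/9 + (⅑)*(-9436) = -5/9 - 9436/9 = -1049)
m = 24343
T - m = -1049 - 1*24343 = -1049 - 24343 = -25392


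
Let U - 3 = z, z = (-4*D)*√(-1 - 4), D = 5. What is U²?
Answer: (3 - 20*I*√5)² ≈ -1991.0 - 268.33*I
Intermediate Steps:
z = -20*I*√5 (z = (-4*5)*√(-1 - 4) = -20*I*√5 ≈ -44.721*I)
U = 3 - 20*I*√5 ≈ 3.0 - 44.721*I
U² = (3 - 20*I*√5)²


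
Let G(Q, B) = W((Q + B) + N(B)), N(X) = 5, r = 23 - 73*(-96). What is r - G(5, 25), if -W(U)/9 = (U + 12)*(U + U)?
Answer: 36641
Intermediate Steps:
r = 7031 (r = 23 + 7008 = 7031)
W(U) = -18*U*(12 + U) (W(U) = -9*(U + 12)*(U + U) = -9*(12 + U)*2*U = -18*U*(12 + U))
G(Q, B) = -18*(5 + B + Q)*(17 + B + Q) (G(Q, B) = -18*((Q + B) + 5)*(12 + ((Q + B) + 5)) = -18*((B + Q) + 5)*(12 + ((B + Q) + 5)) = -18*(5 + B + Q)*(12 + (5 + B + Q)) = -18*(5 + B + Q)*(17 + B + Q))
r - G(5, 25) = 7031 - (-18)*(5 + 25 + 5)*(17 + 25 + 5) = 7031 - (-18)*35*47 = 7031 - 1*(-29610) = 7031 + 29610 = 36641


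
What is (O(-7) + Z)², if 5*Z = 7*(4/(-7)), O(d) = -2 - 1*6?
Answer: 1936/25 ≈ 77.440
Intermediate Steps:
O(d) = -8 (O(d) = -2 - 6 = -8)
Z = -⅘ (Z = (7*(4/(-7)))/5 = (7*(4*(-⅐)))/5 = (7*(-4/7))/5 = (⅕)*(-4) = -⅘ ≈ -0.80000)
(O(-7) + Z)² = (-8 - ⅘)² = (-44/5)² = 1936/25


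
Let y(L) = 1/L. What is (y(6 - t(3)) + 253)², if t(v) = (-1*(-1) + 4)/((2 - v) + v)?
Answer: 3143529/49 ≈ 64154.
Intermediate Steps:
t(v) = 5/2 (t(v) = (1 + 4)/2 = 5*(½) = 5/2)
(y(6 - t(3)) + 253)² = (1/(6 - 1*5/2) + 253)² = (1/(6 - 5/2) + 253)² = (1/(7/2) + 253)² = (2/7 + 253)² = (1773/7)² = 3143529/49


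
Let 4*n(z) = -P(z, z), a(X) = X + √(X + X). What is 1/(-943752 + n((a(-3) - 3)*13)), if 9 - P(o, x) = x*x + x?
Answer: 4*I/(5*(-754005*I + 403*√6)) ≈ -1.061e-6 + 1.3891e-9*I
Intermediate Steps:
P(o, x) = 9 - x - x² (P(o, x) = 9 - (x*x + x) = 9 - (x² + x) = 9 - (x + x²) = 9 + (-x - x²) = 9 - x - x²)
a(X) = X + √2*√X (a(X) = X + √(2*X) = X + √2*√X)
n(z) = -9/4 + z/4 + z²/4 (n(z) = (-(9 - z - z²))/4 = (-9 + z + z²)/4 = -9/4 + z/4 + z²/4)
1/(-943752 + n((a(-3) - 3)*13)) = 1/(-943752 + (-9/4 + (((-3 + √2*√(-3)) - 3)*13)/4 + (((-3 + √2*√(-3)) - 3)*13)²/4)) = 1/(-943752 + (-9/4 + (((-3 + √2*(I*√3)) - 3)*13)/4 + (((-3 + √2*(I*√3)) - 3)*13)²/4)) = 1/(-943752 + (-9/4 + (((-3 + I*√6) - 3)*13)/4 + (((-3 + I*√6) - 3)*13)²/4)) = 1/(-943752 + (-9/4 + ((-6 + I*√6)*13)/4 + ((-6 + I*√6)*13)²/4)) = 1/(-943752 + (-9/4 + (-78 + 13*I*√6)/4 + (-78 + 13*I*√6)²/4)) = 1/(-943752 + (-9/4 + (-39/2 + 13*I*√6/4) + (-78 + 13*I*√6)²/4)) = 1/(-943752 + (-87/4 + (-78 + 13*I*√6)²/4 + 13*I*√6/4)) = 1/(-3775095/4 + (-78 + 13*I*√6)²/4 + 13*I*√6/4)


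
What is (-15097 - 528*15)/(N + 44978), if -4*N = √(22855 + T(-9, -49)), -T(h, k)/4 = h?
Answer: -16564138016/32368304853 - 92068*√22891/32368304853 ≈ -0.51217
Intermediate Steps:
T(h, k) = -4*h
N = -√22891/4 (N = -√(22855 - 4*(-9))/4 = -√(22855 + 36)/4 = -√22891/4 ≈ -37.824)
(-15097 - 528*15)/(N + 44978) = (-15097 - 528*15)/(-√22891/4 + 44978) = (-15097 - 7920)/(44978 - √22891/4) = -23017/(44978 - √22891/4)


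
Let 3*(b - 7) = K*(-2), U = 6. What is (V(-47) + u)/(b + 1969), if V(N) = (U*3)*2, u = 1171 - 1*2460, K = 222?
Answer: -1253/1828 ≈ -0.68545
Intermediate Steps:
b = -141 (b = 7 + (222*(-2))/3 = 7 + (⅓)*(-444) = 7 - 148 = -141)
u = -1289 (u = 1171 - 2460 = -1289)
V(N) = 36 (V(N) = (6*3)*2 = 18*2 = 36)
(V(-47) + u)/(b + 1969) = (36 - 1289)/(-141 + 1969) = -1253/1828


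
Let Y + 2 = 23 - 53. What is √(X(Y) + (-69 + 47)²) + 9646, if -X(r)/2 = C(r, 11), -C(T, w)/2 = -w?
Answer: 9646 + 2*√110 ≈ 9667.0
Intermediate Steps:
Y = -32 (Y = -2 + (23 - 53) = -2 - 30 = -32)
C(T, w) = 2*w (C(T, w) = -(-2)*w = 2*w)
X(r) = -44 (X(r) = -4*11 = -2*22 = -44)
√(X(Y) + (-69 + 47)²) + 9646 = √(-44 + (-69 + 47)²) + 9646 = √(-44 + (-22)²) + 9646 = √(-44 + 484) + 9646 = √440 + 9646 = 2*√110 + 9646 = 9646 + 2*√110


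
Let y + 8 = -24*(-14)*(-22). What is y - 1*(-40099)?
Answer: 32699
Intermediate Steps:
y = -7400 (y = -8 - 24*(-14)*(-22) = -8 + 336*(-22) = -8 - 7392 = -7400)
y - 1*(-40099) = -7400 - 1*(-40099) = -7400 + 40099 = 32699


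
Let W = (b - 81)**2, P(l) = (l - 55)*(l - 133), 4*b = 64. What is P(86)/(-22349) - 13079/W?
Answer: -286146746/94424525 ≈ -3.0304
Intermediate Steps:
b = 16 (b = (1/4)*64 = 16)
P(l) = (-133 + l)*(-55 + l) (P(l) = (-55 + l)*(-133 + l) = (-133 + l)*(-55 + l))
W = 4225 (W = (16 - 81)**2 = (-65)**2 = 4225)
P(86)/(-22349) - 13079/W = (7315 + 86**2 - 188*86)/(-22349) - 13079/4225 = (7315 + 7396 - 16168)*(-1/22349) - 13079*1/4225 = -1457*(-1/22349) - 13079/4225 = 1457/22349 - 13079/4225 = -286146746/94424525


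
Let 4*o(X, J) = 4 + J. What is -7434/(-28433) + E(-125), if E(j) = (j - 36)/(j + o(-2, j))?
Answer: 996842/767691 ≈ 1.2985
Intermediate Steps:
o(X, J) = 1 + J/4 (o(X, J) = (4 + J)/4 = 1 + J/4)
E(j) = (-36 + j)/(1 + 5*j/4) (E(j) = (j - 36)/(j + (1 + j/4)) = (-36 + j)/(1 + 5*j/4))
-7434/(-28433) + E(-125) = -7434/(-28433) + 4*(-36 - 125)/(4 + 5*(-125)) = -7434*(-1/28433) + 4*(-161)/(4 - 625) = 7434/28433 + 4*(-161)/(-621) = 7434/28433 + 4*(-1/621)*(-161) = 7434/28433 + 28/27 = 996842/767691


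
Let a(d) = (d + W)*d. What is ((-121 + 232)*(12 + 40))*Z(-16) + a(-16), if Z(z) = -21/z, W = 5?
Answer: 31007/4 ≈ 7751.8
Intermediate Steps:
a(d) = d*(5 + d) (a(d) = (d + 5)*d = (5 + d)*d = d*(5 + d))
((-121 + 232)*(12 + 40))*Z(-16) + a(-16) = ((-121 + 232)*(12 + 40))*(-21/(-16)) - 16*(5 - 16) = (111*52)*(-21*(-1/16)) - 16*(-11) = 5772*(21/16) + 176 = 30303/4 + 176 = 31007/4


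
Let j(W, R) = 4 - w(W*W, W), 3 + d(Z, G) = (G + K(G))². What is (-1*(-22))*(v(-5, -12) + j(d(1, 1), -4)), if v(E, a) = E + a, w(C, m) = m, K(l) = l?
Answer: -308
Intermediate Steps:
d(Z, G) = -3 + 4*G² (d(Z, G) = -3 + (G + G)² = -3 + (2*G)² = -3 + 4*G²)
j(W, R) = 4 - W
(-1*(-22))*(v(-5, -12) + j(d(1, 1), -4)) = (-1*(-22))*((-5 - 12) + (4 - (-3 + 4*1²))) = 22*(-17 + (4 - (-3 + 4*1))) = 22*(-17 + (4 - (-3 + 4))) = 22*(-17 + (4 - 1*1)) = 22*(-17 + (4 - 1)) = 22*(-17 + 3) = 22*(-14) = -308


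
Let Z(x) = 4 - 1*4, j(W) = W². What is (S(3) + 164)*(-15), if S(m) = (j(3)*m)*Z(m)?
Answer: -2460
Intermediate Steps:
Z(x) = 0 (Z(x) = 4 - 4 = 0)
S(m) = 0 (S(m) = (3²*m)*0 = (9*m)*0 = 0)
(S(3) + 164)*(-15) = (0 + 164)*(-15) = 164*(-15) = -2460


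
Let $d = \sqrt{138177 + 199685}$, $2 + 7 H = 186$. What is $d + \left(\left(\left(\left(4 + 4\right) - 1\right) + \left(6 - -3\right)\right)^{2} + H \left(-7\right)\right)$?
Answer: $72 + \sqrt{337862} \approx 653.26$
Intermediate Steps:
$H = \frac{184}{7}$ ($H = - \frac{2}{7} + \frac{1}{7} \cdot 186 = - \frac{2}{7} + \frac{186}{7} = \frac{184}{7} \approx 26.286$)
$d = \sqrt{337862} \approx 581.26$
$d + \left(\left(\left(\left(4 + 4\right) - 1\right) + \left(6 - -3\right)\right)^{2} + H \left(-7\right)\right) = \sqrt{337862} + \left(\left(\left(\left(4 + 4\right) - 1\right) + \left(6 - -3\right)\right)^{2} + \frac{184}{7} \left(-7\right)\right) = \sqrt{337862} - \left(184 - \left(\left(8 - 1\right) + \left(6 + 3\right)\right)^{2}\right) = \sqrt{337862} - \left(184 - \left(7 + 9\right)^{2}\right) = \sqrt{337862} - \left(184 - 16^{2}\right) = \sqrt{337862} + \left(256 - 184\right) = \sqrt{337862} + 72 = 72 + \sqrt{337862}$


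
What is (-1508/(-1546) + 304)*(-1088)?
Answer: -256491648/773 ≈ -3.3181e+5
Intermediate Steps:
(-1508/(-1546) + 304)*(-1088) = (-1508*(-1/1546) + 304)*(-1088) = (754/773 + 304)*(-1088) = (235746/773)*(-1088) = -256491648/773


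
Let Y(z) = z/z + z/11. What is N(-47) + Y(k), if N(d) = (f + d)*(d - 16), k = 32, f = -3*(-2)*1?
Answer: 28456/11 ≈ 2586.9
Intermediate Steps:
f = 6 (f = 6*1 = 6)
N(d) = (-16 + d)*(6 + d) (N(d) = (6 + d)*(d - 16) = (6 + d)*(-16 + d) = (-16 + d)*(6 + d))
Y(z) = 1 + z/11 (Y(z) = 1 + z*(1/11) = 1 + z/11)
N(-47) + Y(k) = (-96 + (-47)² - 10*(-47)) + (1 + (1/11)*32) = (-96 + 2209 + 470) + (1 + 32/11) = 2583 + 43/11 = 28456/11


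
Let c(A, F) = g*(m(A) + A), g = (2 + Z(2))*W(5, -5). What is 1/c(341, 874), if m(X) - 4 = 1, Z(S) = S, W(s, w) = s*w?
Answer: -1/34600 ≈ -2.8902e-5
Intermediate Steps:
m(X) = 5 (m(X) = 4 + 1 = 5)
g = -100 (g = (2 + 2)*(5*(-5)) = 4*(-25) = -100)
c(A, F) = -500 - 100*A (c(A, F) = -100*(5 + A) = -500 - 100*A)
1/c(341, 874) = 1/(-500 - 100*341) = 1/(-500 - 34100) = 1/(-34600) = -1/34600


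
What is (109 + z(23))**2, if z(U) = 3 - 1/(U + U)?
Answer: 26532801/2116 ≈ 12539.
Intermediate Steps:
z(U) = 3 - 1/(2*U)
(109 + z(23))**2 = (109 + (3 - 1/2/23))**2 = (109 + (3 - 1/2*1/23))**2 = (109 + (3 - 1/46))**2 = (109 + 137/46)**2 = (5151/46)**2 = 26532801/2116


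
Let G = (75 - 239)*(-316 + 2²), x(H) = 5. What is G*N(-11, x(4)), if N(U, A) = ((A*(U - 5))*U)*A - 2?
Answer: 225036864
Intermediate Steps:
N(U, A) = -2 + U*A²*(-5 + U) (N(U, A) = ((A*(-5 + U))*U)*A - 2 = (A*U*(-5 + U))*A - 2 = U*A²*(-5 + U) - 2 = -2 + U*A²*(-5 + U))
G = 51168 (G = -164*(-316 + 4) = -164*(-312) = 51168)
G*N(-11, x(4)) = 51168*(-2 + 5²*(-11)² - 5*(-11)*5²) = 51168*(-2 + 25*121 - 5*(-11)*25) = 51168*(-2 + 3025 + 1375) = 51168*4398 = 225036864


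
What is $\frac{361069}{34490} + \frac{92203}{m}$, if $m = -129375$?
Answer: $\frac{8706644081}{892428750} \approx 9.7561$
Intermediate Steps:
$\frac{361069}{34490} + \frac{92203}{m} = \frac{361069}{34490} + \frac{92203}{-129375} = 361069 \cdot \frac{1}{34490} + 92203 \left(- \frac{1}{129375}\right) = \frac{361069}{34490} - \frac{92203}{129375} = \frac{8706644081}{892428750}$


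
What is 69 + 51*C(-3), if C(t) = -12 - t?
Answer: -390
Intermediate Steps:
69 + 51*C(-3) = 69 + 51*(-12 - 1*(-3)) = 69 + 51*(-12 + 3) = 69 + 51*(-9) = 69 - 459 = -390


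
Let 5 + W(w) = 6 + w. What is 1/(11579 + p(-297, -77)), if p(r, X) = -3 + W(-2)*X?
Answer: 1/11653 ≈ 8.5815e-5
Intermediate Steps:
W(w) = 1 + w (W(w) = -5 + (6 + w) = 1 + w)
p(r, X) = -3 - X (p(r, X) = -3 + (1 - 2)*X = -3 - X)
1/(11579 + p(-297, -77)) = 1/(11579 + (-3 - 1*(-77))) = 1/(11579 + (-3 + 77)) = 1/(11579 + 74) = 1/11653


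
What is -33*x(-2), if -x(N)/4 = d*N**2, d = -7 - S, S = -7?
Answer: 0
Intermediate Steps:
d = 0 (d = -7 - 1*(-7) = -7 + 7 = 0)
x(N) = 0 (x(N) = -0*N**2 = -4*0 = 0)
-33*x(-2) = -33*0 = 0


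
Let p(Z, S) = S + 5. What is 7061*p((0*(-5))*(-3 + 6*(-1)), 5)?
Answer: 70610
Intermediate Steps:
p(Z, S) = 5 + S
7061*p((0*(-5))*(-3 + 6*(-1)), 5) = 7061*(5 + 5) = 7061*10 = 70610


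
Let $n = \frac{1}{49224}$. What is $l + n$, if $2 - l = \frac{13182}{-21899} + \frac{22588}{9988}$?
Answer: $\frac{916379475971}{2691657070872} \approx 0.34045$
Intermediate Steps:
$l = \frac{18615407}{54681803}$ ($l = 2 - \left(\frac{13182}{-21899} + \frac{22588}{9988}\right) = 2 - \left(13182 \left(- \frac{1}{21899}\right) + 22588 \cdot \frac{1}{9988}\right) = 2 - \left(- \frac{13182}{21899} + \frac{5647}{2497}\right) = 2 - \frac{90748199}{54681803} = \frac{18615407}{54681803} \approx 0.34043$)
$n = \frac{1}{49224} \approx 2.0315 \cdot 10^{-5}$
$l + n = \frac{18615407}{54681803} + \frac{1}{49224} = \frac{916379475971}{2691657070872}$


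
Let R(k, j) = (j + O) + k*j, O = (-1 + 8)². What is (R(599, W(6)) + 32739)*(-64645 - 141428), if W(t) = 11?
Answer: -8116803324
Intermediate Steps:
O = 49 (O = 7² = 49)
R(k, j) = 49 + j + j*k (R(k, j) = (j + 49) + k*j = (49 + j) + j*k = 49 + j + j*k)
(R(599, W(6)) + 32739)*(-64645 - 141428) = ((49 + 11 + 11*599) + 32739)*(-64645 - 141428) = ((49 + 11 + 6589) + 32739)*(-206073) = (6649 + 32739)*(-206073) = 39388*(-206073) = -8116803324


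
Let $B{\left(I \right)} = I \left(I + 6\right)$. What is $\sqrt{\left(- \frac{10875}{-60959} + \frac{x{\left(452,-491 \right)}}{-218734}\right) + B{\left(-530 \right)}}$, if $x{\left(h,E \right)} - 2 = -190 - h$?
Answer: $\frac{\sqrt{12343994138595478620927245}}{6666902953} \approx 526.99$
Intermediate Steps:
$B{\left(I \right)} = I \left(6 + I\right)$
$x{\left(h,E \right)} = -188 - h$ ($x{\left(h,E \right)} = 2 - \left(190 + h\right) = -188 - h$)
$\sqrt{\left(- \frac{10875}{-60959} + \frac{x{\left(452,-491 \right)}}{-218734}\right) + B{\left(-530 \right)}} = \sqrt{\left(- \frac{10875}{-60959} + \frac{-188 - 452}{-218734}\right) - 530 \left(6 - 530\right)} = \sqrt{\left(\left(-10875\right) \left(- \frac{1}{60959}\right) + \left(-188 - 452\right) \left(- \frac{1}{218734}\right)\right) - -277720} = \sqrt{\left(\frac{10875}{60959} - - \frac{320}{109367}\right) + 277720} = \sqrt{\left(\frac{10875}{60959} + \frac{320}{109367}\right) + 277720} = \sqrt{\frac{1208873005}{6666902953} + 277720} = \sqrt{\frac{1851533496980165}{6666902953}} = \frac{\sqrt{12343994138595478620927245}}{6666902953}$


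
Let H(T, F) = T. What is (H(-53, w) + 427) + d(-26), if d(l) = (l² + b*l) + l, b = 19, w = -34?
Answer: 530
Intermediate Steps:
d(l) = l² + 20*l (d(l) = (l² + 19*l) + l = l² + 20*l)
(H(-53, w) + 427) + d(-26) = (-53 + 427) - 26*(20 - 26) = 374 - 26*(-6) = 374 + 156 = 530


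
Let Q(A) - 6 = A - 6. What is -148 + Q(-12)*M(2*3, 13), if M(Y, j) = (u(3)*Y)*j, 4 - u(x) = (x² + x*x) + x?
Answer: 15764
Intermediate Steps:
u(x) = 4 - x - 2*x² (u(x) = 4 - ((x² + x*x) + x) = 4 - ((x² + x²) + x) = 4 - (2*x² + x) = 4 - (x + 2*x²) = 4 + (-x - 2*x²) = 4 - x - 2*x²)
Q(A) = A (Q(A) = 6 + (A - 6) = 6 + (-6 + A) = A)
M(Y, j) = -17*Y*j (M(Y, j) = ((4 - 1*3 - 2*3²)*Y)*j = ((4 - 3 - 2*9)*Y)*j = ((4 - 3 - 18)*Y)*j = (-17*Y)*j = -17*Y*j)
-148 + Q(-12)*M(2*3, 13) = -148 - (-204)*2*3*13 = -148 - (-204)*6*13 = -148 - 12*(-1326) = -148 + 15912 = 15764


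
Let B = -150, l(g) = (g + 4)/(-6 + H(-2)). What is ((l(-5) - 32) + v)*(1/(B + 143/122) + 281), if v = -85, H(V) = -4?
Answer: -1192846431/36314 ≈ -32848.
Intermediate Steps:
l(g) = -⅖ - g/10 (l(g) = (g + 4)/(-6 - 4) = (4 + g)/(-10) = (4 + g)*(-⅒) = -⅖ - g/10)
((l(-5) - 32) + v)*(1/(B + 143/122) + 281) = (((-⅖ - ⅒*(-5)) - 32) - 85)*(1/(-150 + 143/122) + 281) = (((-⅖ + ½) - 32) - 85)*(1/(-150 + 143*(1/122)) + 281) = ((⅒ - 32) - 85)*(1/(-150 + 143/122) + 281) = (-319/10 - 85)*(1/(-18157/122) + 281) = -1169*(-122/18157 + 281)/10 = -1169/10*5101995/18157 = -1192846431/36314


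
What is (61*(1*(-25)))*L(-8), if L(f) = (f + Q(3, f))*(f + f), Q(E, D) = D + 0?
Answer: -390400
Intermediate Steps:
Q(E, D) = D
L(f) = 4*f² (L(f) = (f + f)*(f + f) = (2*f)*(2*f) = 4*f²)
(61*(1*(-25)))*L(-8) = (61*(1*(-25)))*(4*(-8)²) = (61*(-25))*(4*64) = -1525*256 = -390400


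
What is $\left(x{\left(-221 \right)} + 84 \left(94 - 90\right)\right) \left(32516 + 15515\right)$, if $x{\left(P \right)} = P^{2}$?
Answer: $2362020487$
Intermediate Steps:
$\left(x{\left(-221 \right)} + 84 \left(94 - 90\right)\right) \left(32516 + 15515\right) = \left(\left(-221\right)^{2} + 84 \left(94 - 90\right)\right) \left(32516 + 15515\right) = \left(48841 + 84 \cdot 4\right) 48031 = \left(48841 + 336\right) 48031 = 49177 \cdot 48031 = 2362020487$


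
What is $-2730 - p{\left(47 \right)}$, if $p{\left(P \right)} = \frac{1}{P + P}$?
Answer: $- \frac{256621}{94} \approx -2730.0$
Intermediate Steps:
$p{\left(P \right)} = \frac{1}{2 P}$
$-2730 - p{\left(47 \right)} = -2730 - \frac{1}{2 \cdot 47} = -2730 - \frac{1}{2} \cdot \frac{1}{47} = -2730 - \frac{1}{94} = - \frac{256621}{94}$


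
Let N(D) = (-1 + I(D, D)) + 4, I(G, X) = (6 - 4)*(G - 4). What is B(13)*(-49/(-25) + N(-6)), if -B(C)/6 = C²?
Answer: 381264/25 ≈ 15251.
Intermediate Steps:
B(C) = -6*C²
I(G, X) = -8 + 2*G (I(G, X) = 2*(-4 + G) = -8 + 2*G)
N(D) = -5 + 2*D (N(D) = (-1 + (-8 + 2*D)) + 4 = (-9 + 2*D) + 4 = -5 + 2*D)
B(13)*(-49/(-25) + N(-6)) = (-6*13²)*(-49/(-25) + (-5 + 2*(-6))) = (-6*169)*(-49*(-1/25) + (-5 - 12)) = -1014*(49/25 - 17) = -1014*(-376/25) = 381264/25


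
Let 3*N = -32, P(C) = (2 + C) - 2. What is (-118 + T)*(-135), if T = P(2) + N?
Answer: 17100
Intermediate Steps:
P(C) = C
N = -32/3 (N = (⅓)*(-32) = -32/3 ≈ -10.667)
T = -26/3 (T = 2 - 32/3 = -26/3 ≈ -8.6667)
(-118 + T)*(-135) = (-118 - 26/3)*(-135) = -380/3*(-135) = 17100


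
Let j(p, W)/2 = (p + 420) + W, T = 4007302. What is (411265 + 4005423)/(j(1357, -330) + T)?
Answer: 1104172/1002549 ≈ 1.1014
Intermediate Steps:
j(p, W) = 840 + 2*W + 2*p (j(p, W) = 2*((p + 420) + W) = 2*((420 + p) + W) = 2*(420 + W + p) = 840 + 2*W + 2*p)
(411265 + 4005423)/(j(1357, -330) + T) = (411265 + 4005423)/((840 + 2*(-330) + 2*1357) + 4007302) = 4416688/((840 - 660 + 2714) + 4007302) = 4416688/(2894 + 4007302) = 4416688/4010196 = 4416688*(1/4010196) = 1104172/1002549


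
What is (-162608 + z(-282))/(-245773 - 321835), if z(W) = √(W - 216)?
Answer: 20326/70951 - I*√498/567608 ≈ 0.28648 - 3.9316e-5*I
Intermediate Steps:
z(W) = √(-216 + W)
(-162608 + z(-282))/(-245773 - 321835) = (-162608 + √(-216 - 282))/(-245773 - 321835) = (-162608 + √(-498))/(-567608) = (-162608 + I*√498)*(-1/567608) = 20326/70951 - I*√498/567608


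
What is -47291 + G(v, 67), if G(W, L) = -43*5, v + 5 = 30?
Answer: -47506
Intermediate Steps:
v = 25 (v = -5 + 30 = 25)
G(W, L) = -215
-47291 + G(v, 67) = -47291 - 215 = -47506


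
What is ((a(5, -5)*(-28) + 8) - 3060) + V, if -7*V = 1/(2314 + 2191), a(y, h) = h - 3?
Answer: -89180981/31535 ≈ -2828.0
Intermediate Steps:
a(y, h) = -3 + h
V = -1/31535 (V = -1/(7*(2314 + 2191)) = -⅐/4505 = -⅐*1/4505 = -1/31535 ≈ -3.1711e-5)
((a(5, -5)*(-28) + 8) - 3060) + V = (((-3 - 5)*(-28) + 8) - 3060) - 1/31535 = ((-8*(-28) + 8) - 3060) - 1/31535 = ((224 + 8) - 3060) - 1/31535 = (232 - 3060) - 1/31535 = -2828 - 1/31535 = -89180981/31535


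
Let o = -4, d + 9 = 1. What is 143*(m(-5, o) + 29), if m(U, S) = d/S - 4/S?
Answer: 4576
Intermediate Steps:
d = -8 (d = -9 + 1 = -8)
m(U, S) = -12/S (m(U, S) = -8/S - 4/S = -12/S)
143*(m(-5, o) + 29) = 143*(-12/(-4) + 29) = 143*(-12*(-1/4) + 29) = 143*(3 + 29) = 143*32 = 4576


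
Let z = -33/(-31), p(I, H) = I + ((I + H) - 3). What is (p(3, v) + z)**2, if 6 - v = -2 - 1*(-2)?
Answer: 97344/961 ≈ 101.29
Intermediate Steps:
v = 6 (v = 6 - (-2 - 1*(-2)) = 6 - (-2 + 2) = 6 - 1*0 = 6 + 0 = 6)
p(I, H) = -3 + H + 2*I (p(I, H) = I + ((H + I) - 3) = I + (-3 + H + I) = -3 + H + 2*I)
z = 33/31 (z = -33*(-1/31) = 33/31 ≈ 1.0645)
(p(3, v) + z)**2 = ((-3 + 6 + 2*3) + 33/31)**2 = ((-3 + 6 + 6) + 33/31)**2 = (9 + 33/31)**2 = (312/31)**2 = 97344/961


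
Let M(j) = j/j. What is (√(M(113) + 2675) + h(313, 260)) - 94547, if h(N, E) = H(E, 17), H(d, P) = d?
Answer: -94287 + 2*√669 ≈ -94235.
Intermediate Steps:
h(N, E) = E
M(j) = 1
(√(M(113) + 2675) + h(313, 260)) - 94547 = (√(1 + 2675) + 260) - 94547 = (√2676 + 260) - 94547 = (2*√669 + 260) - 94547 = (260 + 2*√669) - 94547 = -94287 + 2*√669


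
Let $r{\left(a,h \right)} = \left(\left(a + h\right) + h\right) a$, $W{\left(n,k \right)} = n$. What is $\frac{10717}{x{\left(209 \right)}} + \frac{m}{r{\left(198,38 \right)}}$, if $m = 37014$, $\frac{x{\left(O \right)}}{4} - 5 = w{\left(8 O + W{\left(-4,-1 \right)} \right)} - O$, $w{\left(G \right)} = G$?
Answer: $\frac{22171463}{8824992} \approx 2.5123$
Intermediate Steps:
$r{\left(a,h \right)} = a \left(a + 2 h\right)$ ($r{\left(a,h \right)} = \left(a + 2 h\right) a = a \left(a + 2 h\right)$)
$x{\left(O \right)} = 4 + 28 O$ ($x{\left(O \right)} = 20 + 4 \left(\left(8 O - 4\right) - O\right) = 20 + 4 \left(\left(-4 + 8 O\right) - O\right) = 20 + 4 \left(-4 + 7 O\right) = 20 + \left(-16 + 28 O\right) = 4 + 28 O$)
$\frac{10717}{x{\left(209 \right)}} + \frac{m}{r{\left(198,38 \right)}} = \frac{10717}{4 + 28 \cdot 209} + \frac{37014}{198 \left(198 + 2 \cdot 38\right)} = \frac{10717}{4 + 5852} + \frac{37014}{198 \left(198 + 76\right)} = \frac{10717}{5856} + \frac{37014}{198 \cdot 274} = 10717 \cdot \frac{1}{5856} + \frac{37014}{54252} = \frac{10717}{5856} + 37014 \cdot \frac{1}{54252} = \frac{10717}{5856} + \frac{6169}{9042} = \frac{22171463}{8824992}$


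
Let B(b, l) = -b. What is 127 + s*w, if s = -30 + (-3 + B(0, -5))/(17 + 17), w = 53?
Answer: -49901/34 ≈ -1467.7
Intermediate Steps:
s = -1023/34 (s = -30 + (-3 - 1*0)/(17 + 17) = -30 + (-3 + 0)/34 = -30 - 3*1/34 = -30 - 3/34 = -1023/34 ≈ -30.088)
127 + s*w = 127 - 1023/34*53 = 127 - 54219/34 = -49901/34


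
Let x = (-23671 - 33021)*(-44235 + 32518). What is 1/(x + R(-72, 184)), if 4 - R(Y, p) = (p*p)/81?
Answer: 81/53805039752 ≈ 1.5054e-9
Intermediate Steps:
R(Y, p) = 4 - p²/81 (R(Y, p) = 4 - p*p/81 = 4 - p²/81)
x = 664260164 (x = -56692*(-11717) = 664260164)
1/(x + R(-72, 184)) = 1/(664260164 + (4 - 1/81*184²)) = 1/(664260164 + (4 - 1/81*33856)) = 1/(664260164 + (4 - 33856/81)) = 1/(664260164 - 33532/81) = 1/(53805039752/81) = 81/53805039752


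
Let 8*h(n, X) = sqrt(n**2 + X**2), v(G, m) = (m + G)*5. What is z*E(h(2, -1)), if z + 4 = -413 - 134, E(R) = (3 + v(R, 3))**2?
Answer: -11494411/64 - 24795*sqrt(5)/2 ≈ -2.0732e+5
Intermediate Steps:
v(G, m) = 5*G + 5*m (v(G, m) = (G + m)*5 = 5*G + 5*m)
h(n, X) = sqrt(X**2 + n**2)/8 (h(n, X) = sqrt(n**2 + X**2)/8 = sqrt(X**2 + n**2)/8)
E(R) = (18 + 5*R)**2 (E(R) = (3 + (5*R + 5*3))**2 = (3 + (5*R + 15))**2 = (3 + (15 + 5*R))**2 = (18 + 5*R)**2)
z = -551 (z = -4 + (-413 - 134) = -4 - 547 = -551)
z*E(h(2, -1)) = -551*(18 + 5*(sqrt((-1)**2 + 2**2)/8))**2 = -551*(18 + 5*(sqrt(1 + 4)/8))**2 = -551*(18 + 5*(sqrt(5)/8))**2 = -551*(18 + 5*sqrt(5)/8)**2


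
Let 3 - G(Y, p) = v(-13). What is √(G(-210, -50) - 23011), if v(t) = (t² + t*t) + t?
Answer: I*√23333 ≈ 152.75*I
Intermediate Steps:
v(t) = t + 2*t² (v(t) = (t² + t²) + t = 2*t² + t = t + 2*t²)
G(Y, p) = -322 (G(Y, p) = 3 - (-13)*(1 + 2*(-13)) = 3 - (-13)*(1 - 26) = 3 - (-13)*(-25) = 3 - 1*325 = 3 - 325 = -322)
√(G(-210, -50) - 23011) = √(-322 - 23011) = √(-23333) = I*√23333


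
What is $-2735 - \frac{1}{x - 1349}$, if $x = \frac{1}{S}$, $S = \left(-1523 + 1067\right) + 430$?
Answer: $- \frac{95930099}{35075} \approx -2735.0$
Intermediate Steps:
$S = -26$ ($S = -456 + 430 = -26$)
$x = - \frac{1}{26}$ ($x = \frac{1}{-26} = - \frac{1}{26} \approx -0.038462$)
$-2735 - \frac{1}{x - 1349} = -2735 - \frac{1}{- \frac{1}{26} - 1349} = -2735 - \frac{1}{- \frac{35075}{26}} = -2735 - - \frac{26}{35075} = -2735 + \frac{26}{35075} = - \frac{95930099}{35075}$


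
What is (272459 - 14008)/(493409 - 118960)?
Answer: 258451/374449 ≈ 0.69022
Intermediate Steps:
(272459 - 14008)/(493409 - 118960) = 258451/374449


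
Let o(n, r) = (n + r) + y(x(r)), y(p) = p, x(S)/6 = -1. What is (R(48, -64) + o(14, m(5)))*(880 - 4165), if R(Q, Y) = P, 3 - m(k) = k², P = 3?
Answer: 36135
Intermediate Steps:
x(S) = -6 (x(S) = 6*(-1) = -6)
m(k) = 3 - k²
o(n, r) = -6 + n + r (o(n, r) = (n + r) - 6 = -6 + n + r)
R(Q, Y) = 3
(R(48, -64) + o(14, m(5)))*(880 - 4165) = (3 + (-6 + 14 + (3 - 1*5²)))*(880 - 4165) = (3 + (-6 + 14 + (3 - 1*25)))*(-3285) = (3 + (-6 + 14 + (3 - 25)))*(-3285) = (3 + (-6 + 14 - 22))*(-3285) = (3 - 14)*(-3285) = -11*(-3285) = 36135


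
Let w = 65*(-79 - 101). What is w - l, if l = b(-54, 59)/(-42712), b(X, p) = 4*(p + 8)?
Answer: -124932533/10678 ≈ -11700.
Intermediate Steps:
b(X, p) = 32 + 4*p (b(X, p) = 4*(8 + p) = 32 + 4*p)
w = -11700 (w = 65*(-180) = -11700)
l = -67/10678 (l = (32 + 4*59)/(-42712) = (32 + 236)*(-1/42712) = 268*(-1/42712) = -67/10678 ≈ -0.0062746)
w - l = -11700 - 1*(-67/10678) = -11700 + 67/10678 = -124932533/10678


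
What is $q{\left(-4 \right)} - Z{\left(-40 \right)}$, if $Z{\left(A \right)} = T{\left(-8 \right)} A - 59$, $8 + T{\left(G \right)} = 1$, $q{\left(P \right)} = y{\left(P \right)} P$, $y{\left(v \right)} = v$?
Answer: $-205$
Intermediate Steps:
$q{\left(P \right)} = P^{2}$ ($q{\left(P \right)} = P P = P^{2}$)
$T{\left(G \right)} = -7$ ($T{\left(G \right)} = -8 + 1 = -7$)
$Z{\left(A \right)} = -59 - 7 A$ ($Z{\left(A \right)} = - 7 A - 59 = -59 - 7 A$)
$q{\left(-4 \right)} - Z{\left(-40 \right)} = \left(-4\right)^{2} - \left(-59 - -280\right) = 16 - \left(-59 + 280\right) = 16 - 221 = -205$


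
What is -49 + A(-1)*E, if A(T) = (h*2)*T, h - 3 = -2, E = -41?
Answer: 33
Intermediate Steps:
h = 1 (h = 3 - 2 = 1)
A(T) = 2*T (A(T) = (1*2)*T = 2*T)
-49 + A(-1)*E = -49 + (2*(-1))*(-41) = -49 - 2*(-41) = -49 + 82 = 33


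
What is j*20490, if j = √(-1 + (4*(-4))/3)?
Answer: 6830*I*√57 ≈ 51565.0*I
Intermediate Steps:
j = I*√57/3 (j = √(-1 - 16*⅓) = √(-1 - 16/3) = √(-19/3) = I*√57/3 ≈ 2.5166*I)
j*20490 = (I*√57/3)*20490 = 6830*I*√57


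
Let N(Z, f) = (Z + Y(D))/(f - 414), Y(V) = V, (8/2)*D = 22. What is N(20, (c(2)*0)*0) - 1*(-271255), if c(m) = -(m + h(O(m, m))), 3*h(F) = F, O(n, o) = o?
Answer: 74866363/276 ≈ 2.7126e+5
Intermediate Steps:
D = 11/2 (D = (¼)*22 = 11/2 ≈ 5.5000)
h(F) = F/3
c(m) = -4*m/3 (c(m) = -(m + m/3) = -4*m/3)
N(Z, f) = (11/2 + Z)/(-414 + f) (N(Z, f) = (Z + 11/2)/(f - 414) = (11/2 + Z)/(-414 + f))
N(20, (c(2)*0)*0) - 1*(-271255) = (11/2 + 20)/(-414 + (-4/3*2*0)*0) - 1*(-271255) = (51/2)/(-414 - 8/3*0*0) + 271255 = (51/2)/(-414 + 0*0) + 271255 = (51/2)/(-414 + 0) + 271255 = (51/2)/(-414) + 271255 = -1/414*51/2 + 271255 = -17/276 + 271255 = 74866363/276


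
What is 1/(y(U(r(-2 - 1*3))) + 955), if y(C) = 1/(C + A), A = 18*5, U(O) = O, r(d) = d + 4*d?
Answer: 65/62076 ≈ 0.0010471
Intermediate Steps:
r(d) = 5*d
A = 90
y(C) = 1/(90 + C) (y(C) = 1/(C + 90) = 1/(90 + C))
1/(y(U(r(-2 - 1*3))) + 955) = 1/(1/(90 + 5*(-2 - 1*3)) + 955) = 1/(1/(90 + 5*(-2 - 3)) + 955) = 1/(1/(90 + 5*(-5)) + 955) = 1/(1/(90 - 25) + 955) = 1/(1/65 + 955) = 1/(62076/65) = 65/62076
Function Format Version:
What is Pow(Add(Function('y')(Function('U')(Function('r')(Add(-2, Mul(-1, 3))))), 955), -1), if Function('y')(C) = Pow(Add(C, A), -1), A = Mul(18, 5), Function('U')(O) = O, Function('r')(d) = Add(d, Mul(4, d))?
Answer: Rational(65, 62076) ≈ 0.0010471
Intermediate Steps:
Function('r')(d) = Mul(5, d)
A = 90
Function('y')(C) = Pow(Add(90, C), -1) (Function('y')(C) = Pow(Add(C, 90), -1) = Pow(Add(90, C), -1))
Pow(Add(Function('y')(Function('U')(Function('r')(Add(-2, Mul(-1, 3))))), 955), -1) = Pow(Add(Pow(Add(90, Mul(5, Add(-2, Mul(-1, 3)))), -1), 955), -1) = Pow(Add(Pow(Add(90, Mul(5, Add(-2, -3))), -1), 955), -1) = Pow(Add(Pow(Add(90, Mul(5, -5)), -1), 955), -1) = Pow(Add(Pow(Add(90, -25), -1), 955), -1) = Pow(Add(Pow(65, -1), 955), -1) = Pow(Add(Rational(1, 65), 955), -1) = Pow(Rational(62076, 65), -1) = Rational(65, 62076)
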